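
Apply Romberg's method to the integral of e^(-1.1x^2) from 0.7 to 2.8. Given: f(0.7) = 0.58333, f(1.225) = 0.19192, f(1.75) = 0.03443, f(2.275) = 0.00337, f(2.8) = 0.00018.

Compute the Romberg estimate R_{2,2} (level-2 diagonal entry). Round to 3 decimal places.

R_{0,0} (trapezoid, 1 panel, h=2.1000): 0.61269
R_{1,0} (trapezoid, 2 panels, h=1.0500): 0.34249
R_{2,0} (trapezoid, 4 panels, h=0.5250): 0.27377
R_{1,1} = 0.34249 + (0.34249 − 0.61269)/3 = 0.25242
R_{2,1} = 0.27377 + (0.27377 − 0.34249)/3 = 0.25086
R_{2,2} = 0.25086 + (0.25086 − 0.25242)/15 = 0.25076

0.251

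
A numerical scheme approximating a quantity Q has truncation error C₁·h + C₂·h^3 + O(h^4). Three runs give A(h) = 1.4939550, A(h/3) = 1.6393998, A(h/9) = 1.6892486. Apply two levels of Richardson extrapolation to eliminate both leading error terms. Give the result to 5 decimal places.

First eliminate the h term (factor 3^1 = 3):
  B₁ = (3·1.6393998 − 1.4939550)/2 = 1.7121222
  B₂ = (3·1.6892486 − 1.6393998)/2 = 1.7141730
Then eliminate the h^3 term (factor 3^3 = 27):
  (27·1.7141730 − 1.7121222)/26 = 1.7142519

1.71425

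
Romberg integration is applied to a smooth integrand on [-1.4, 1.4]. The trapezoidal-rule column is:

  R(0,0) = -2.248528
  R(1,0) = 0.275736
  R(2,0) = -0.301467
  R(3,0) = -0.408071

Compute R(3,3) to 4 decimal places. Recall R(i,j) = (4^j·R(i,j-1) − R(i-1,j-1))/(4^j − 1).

-0.4377

Richardson extrapolation on the trapezoidal column (denominator 4−1=3):
R(1,1) = (4·0.275736 − (-2.248528)) / 3 = 1.117157
R(2,1) = -0.301467 + (-0.301467 − 0.275736)/3 = -0.493868
R(3,1) = (4·(-0.408071) − (-0.301467)) / 3 = -0.443606
R(2,2) = (16·(-0.493868) − 1.117157) / 15 = -0.601270
R(3,2) = -0.443606 + (-0.443606 − (-0.493868))/15 = -0.440255
R(3,3) = (64·(-0.440255) − (-0.601270)) / 63 = -0.437699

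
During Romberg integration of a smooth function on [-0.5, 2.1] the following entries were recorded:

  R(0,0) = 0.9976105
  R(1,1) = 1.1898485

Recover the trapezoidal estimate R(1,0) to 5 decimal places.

From R(1,1) = (4·R(1,0) − R(0,0))/3, solve for R(1,0):
4·R(1,0) = 3·1.1898485 + 0.9976105 = 4.5671560
R(1,0) = 1.1417890

1.14179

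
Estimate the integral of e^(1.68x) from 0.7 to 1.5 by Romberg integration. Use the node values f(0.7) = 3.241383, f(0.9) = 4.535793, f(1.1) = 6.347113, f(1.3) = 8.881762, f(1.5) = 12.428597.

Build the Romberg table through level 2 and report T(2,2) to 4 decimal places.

T(0,0) (trapezoid, 1 panel, h=0.8000): 6.267992
T(1,0) (trapezoid, 2 panels, h=0.4000): 5.672841
T(2,0) (trapezoid, 4 panels, h=0.2000): 5.519932
T(1,1) = 5.672841 + (5.672841 − 6.267992)/3 = 5.474457
T(2,1) = 5.519932 + (5.519932 − 5.672841)/3 = 5.468962
T(2,2) = 5.468962 + (5.468962 − 5.474457)/15 = 5.468596

5.4686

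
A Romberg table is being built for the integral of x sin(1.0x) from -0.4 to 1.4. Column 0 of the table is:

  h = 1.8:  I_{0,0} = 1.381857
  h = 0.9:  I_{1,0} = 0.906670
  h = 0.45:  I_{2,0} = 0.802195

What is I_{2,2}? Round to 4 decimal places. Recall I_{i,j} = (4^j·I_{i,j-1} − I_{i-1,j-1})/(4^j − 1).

Richardson extrapolation on the trapezoidal column (denominator 4−1=3):
I_{1,1} = (4·0.906670 − 1.381857) / 3 = 0.748274
I_{2,1} = 0.802195 + (0.802195 − 0.906670)/3 = 0.767370
I_{2,2} = (16·0.767370 − 0.748274) / 15 = 0.768643
(Column j=1 coincides with Simpson's rule on the same nodes.)

0.7686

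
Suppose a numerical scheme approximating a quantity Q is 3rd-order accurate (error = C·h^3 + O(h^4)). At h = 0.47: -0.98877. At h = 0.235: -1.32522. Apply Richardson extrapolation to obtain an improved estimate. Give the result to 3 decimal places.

The leading error scales as h^3; refining by a factor of 2 reduces it by 2^3 = 8.
Extrapolated value = (8·A(h/2) − A(h)) / (8 − 1)
= (8·(-1.32522) − (-0.98877)) / 7
= -9.61299 / 7 = -1.37328

-1.373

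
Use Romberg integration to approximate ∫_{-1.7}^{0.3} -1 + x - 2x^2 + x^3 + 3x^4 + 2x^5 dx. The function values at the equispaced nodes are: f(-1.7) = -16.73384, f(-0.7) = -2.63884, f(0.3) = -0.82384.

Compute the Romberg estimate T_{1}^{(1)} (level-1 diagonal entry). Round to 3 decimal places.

T_{0}^{(0)} (trapezoid, 1 panel, h=2.0000): -17.55768
T_{1}^{(0)} (trapezoid, 2 panels, h=1.0000): -11.41768
T_{1}^{(1)} = -11.41768 + (-11.41768 − (-17.55768))/3 = -9.37101

-9.371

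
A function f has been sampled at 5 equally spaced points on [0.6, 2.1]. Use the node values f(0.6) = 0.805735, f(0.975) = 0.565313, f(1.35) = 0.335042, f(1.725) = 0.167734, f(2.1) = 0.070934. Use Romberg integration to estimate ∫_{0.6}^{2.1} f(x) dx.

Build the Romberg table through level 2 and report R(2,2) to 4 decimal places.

0.5602

R(0,0) (trapezoid, 1 panel, h=1.5000): 0.657502
R(1,0) (trapezoid, 2 panels, h=0.7500): 0.580032
R(2,0) (trapezoid, 4 panels, h=0.3750): 0.564909
R(1,1) = 0.580032 + (0.580032 − 0.657502)/3 = 0.554209
R(2,1) = 0.564909 + (0.564909 − 0.580032)/3 = 0.559868
R(2,2) = 0.559868 + (0.559868 − 0.554209)/15 = 0.560245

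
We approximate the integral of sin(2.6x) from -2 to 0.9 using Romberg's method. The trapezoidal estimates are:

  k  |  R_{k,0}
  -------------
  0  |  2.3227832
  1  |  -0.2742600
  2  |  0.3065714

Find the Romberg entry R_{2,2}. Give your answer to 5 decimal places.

R_{1,1} = (4·(-0.2742600) − 2.3227832) / 3 = -1.1399411
R_{2,1} = (4·0.3065714 − (-0.2742600)) / 3 = 0.5001819
R_{2,2} = 0.5001819 + (0.5001819 − (-1.1399411))/15 = 0.6095234

0.60952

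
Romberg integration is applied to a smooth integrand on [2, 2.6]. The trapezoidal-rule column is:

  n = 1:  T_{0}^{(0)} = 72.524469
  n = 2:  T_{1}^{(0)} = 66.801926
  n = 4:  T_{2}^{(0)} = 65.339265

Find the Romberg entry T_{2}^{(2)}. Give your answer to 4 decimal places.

64.8489

T_{1}^{(1)} = 66.801926 + (66.801926 − 72.524469)/3 = 64.894412
T_{2}^{(1)} = (4·65.339265 − 66.801926) / 3 = 64.851711
T_{2}^{(2)} = (16·64.851711 − 64.894412) / 15 = 64.848864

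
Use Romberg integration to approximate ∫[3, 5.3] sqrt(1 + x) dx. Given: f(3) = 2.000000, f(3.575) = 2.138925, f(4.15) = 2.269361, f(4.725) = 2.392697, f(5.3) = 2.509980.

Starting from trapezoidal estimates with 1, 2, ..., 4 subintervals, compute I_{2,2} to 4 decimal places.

5.2086

I_{0,0} (trapezoid, 1 panel, h=2.3000): 5.186477
I_{1,0} (trapezoid, 2 panels, h=1.1500): 5.203004
I_{2,0} (trapezoid, 4 panels, h=0.5750): 5.207184
I_{1,1} = 5.203004 + (5.203004 − 5.186477)/3 = 5.208513
I_{2,1} = 5.207184 + (5.207184 − 5.203004)/3 = 5.208577
I_{2,2} = 5.208577 + (5.208577 − 5.208513)/15 = 5.208581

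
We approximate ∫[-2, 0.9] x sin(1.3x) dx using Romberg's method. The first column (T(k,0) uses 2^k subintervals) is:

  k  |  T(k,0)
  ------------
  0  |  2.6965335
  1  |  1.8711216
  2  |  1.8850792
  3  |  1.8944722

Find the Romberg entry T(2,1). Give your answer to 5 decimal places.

T(2,1) = 1.8850792 + (1.8850792 − 1.8711216)/3 = 1.8897317

1.88973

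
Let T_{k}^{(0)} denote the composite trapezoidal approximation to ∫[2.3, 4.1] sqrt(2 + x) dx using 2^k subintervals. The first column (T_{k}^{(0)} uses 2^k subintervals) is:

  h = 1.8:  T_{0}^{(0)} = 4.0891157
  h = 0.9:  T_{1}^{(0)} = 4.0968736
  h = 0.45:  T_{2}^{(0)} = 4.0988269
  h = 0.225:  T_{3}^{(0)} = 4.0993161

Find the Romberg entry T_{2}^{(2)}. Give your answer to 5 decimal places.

4.09948

T_{1}^{(1)} = (4·4.0968736 − 4.0891157) / 3 = 4.0994596
T_{2}^{(1)} = (4·4.0988269 − 4.0968736) / 3 = 4.0994780
T_{2}^{(2)} = 4.0994780 + (4.0994780 − 4.0994596)/15 = 4.0994792
(Column j=1 coincides with Simpson's rule on the same nodes.)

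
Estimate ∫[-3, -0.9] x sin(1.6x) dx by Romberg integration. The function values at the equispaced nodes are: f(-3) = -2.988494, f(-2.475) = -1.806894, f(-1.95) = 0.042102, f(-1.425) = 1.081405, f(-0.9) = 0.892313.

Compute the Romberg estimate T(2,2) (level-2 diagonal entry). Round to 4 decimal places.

T(0,0) (trapezoid, 1 panel, h=2.1000): -2.200990
T(1,0) (trapezoid, 2 panels, h=1.0500): -1.056288
T(2,0) (trapezoid, 4 panels, h=0.5250): -0.909026
T(1,1) = -1.056288 + (-1.056288 − (-2.200990))/3 = -0.674721
T(2,1) = -0.909026 + (-0.909026 − (-1.056288))/3 = -0.859939
T(2,2) = -0.859939 + (-0.859939 − (-0.674721))/15 = -0.872287

-0.8723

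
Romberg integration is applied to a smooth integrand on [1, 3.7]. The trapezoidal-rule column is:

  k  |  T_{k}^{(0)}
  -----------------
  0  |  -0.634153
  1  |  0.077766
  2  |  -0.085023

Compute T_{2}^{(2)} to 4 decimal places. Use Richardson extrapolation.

-0.1696

T_{1}^{(1)} = 0.077766 + (0.077766 − (-0.634153))/3 = 0.315072
T_{2}^{(1)} = (4·(-0.085023) − 0.077766) / 3 = -0.139286
T_{2}^{(2)} = -0.139286 + (-0.139286 − 0.315072)/15 = -0.169577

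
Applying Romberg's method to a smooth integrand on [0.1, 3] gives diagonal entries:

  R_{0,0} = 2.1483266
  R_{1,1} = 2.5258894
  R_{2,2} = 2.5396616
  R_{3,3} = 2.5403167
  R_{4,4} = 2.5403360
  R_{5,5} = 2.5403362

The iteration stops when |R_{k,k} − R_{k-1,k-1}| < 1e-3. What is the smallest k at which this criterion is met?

k = 3

|R_{1,1} − R_{0,0}| = 0.3775628 ≥ 1e-3
|R_{2,2} − R_{1,1}| = 0.0137722 ≥ 1e-3
|R_{3,3} − R_{2,2}| = 0.0006551 < 1e-3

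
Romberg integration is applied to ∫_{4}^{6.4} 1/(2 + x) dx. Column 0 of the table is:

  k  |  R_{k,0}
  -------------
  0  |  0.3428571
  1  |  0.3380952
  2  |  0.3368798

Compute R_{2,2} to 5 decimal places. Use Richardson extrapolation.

Richardson extrapolation on the trapezoidal column (denominator 4−1=3):
R_{1,1} = (4·0.3380952 − 0.3428571) / 3 = 0.3365079
R_{2,1} = 0.3368798 + (0.3368798 − 0.3380952)/3 = 0.3364747
R_{2,2} = (16·0.3364747 − 0.3365079) / 15 = 0.3364725
(Column j=1 coincides with Simpson's rule on the same nodes.)

0.33647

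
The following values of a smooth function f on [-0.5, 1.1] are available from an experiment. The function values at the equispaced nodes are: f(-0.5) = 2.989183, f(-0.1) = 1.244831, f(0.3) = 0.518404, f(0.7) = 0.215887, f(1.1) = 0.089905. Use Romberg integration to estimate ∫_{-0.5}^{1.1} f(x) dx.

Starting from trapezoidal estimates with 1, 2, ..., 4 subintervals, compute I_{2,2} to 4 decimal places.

I_{0,0} (trapezoid, 1 panel, h=1.6000): 2.463270
I_{1,0} (trapezoid, 2 panels, h=0.8000): 1.646358
I_{2,0} (trapezoid, 4 panels, h=0.4000): 1.407466
I_{1,1} = 1.646358 + (1.646358 − 2.463270)/3 = 1.374054
I_{2,1} = 1.407466 + (1.407466 − 1.646358)/3 = 1.327835
I_{2,2} = 1.327835 + (1.327835 − 1.374054)/15 = 1.324754

1.3248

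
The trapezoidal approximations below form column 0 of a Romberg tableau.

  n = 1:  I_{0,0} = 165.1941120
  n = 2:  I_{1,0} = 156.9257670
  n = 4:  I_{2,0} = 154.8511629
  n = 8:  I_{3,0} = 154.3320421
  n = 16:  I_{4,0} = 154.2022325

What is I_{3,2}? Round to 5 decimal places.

Richardson extrapolation on the trapezoidal column (denominator 4−1=3):
I_{2,1} = (4·154.8511629 − 156.9257670) / 3 = 154.1596282
I_{3,1} = 154.3320421 + (154.3320421 − 154.8511629)/3 = 154.1590018
I_{3,2} = 154.1590018 + (154.1590018 − 154.1596282)/15 = 154.1589600

154.15896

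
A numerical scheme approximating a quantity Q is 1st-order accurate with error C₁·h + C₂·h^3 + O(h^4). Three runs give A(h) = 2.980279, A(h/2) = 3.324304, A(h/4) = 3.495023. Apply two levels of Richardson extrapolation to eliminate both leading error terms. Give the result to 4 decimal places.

First eliminate the h term (factor 2^1 = 2):
  B₁ = (2·3.324304 − 2.980279)/1 = 3.668329
  B₂ = (2·3.495023 − 3.324304)/1 = 3.665742
Then eliminate the h^3 term (factor 2^3 = 8):
  (8·3.665742 − 3.668329)/7 = 3.665372

3.6654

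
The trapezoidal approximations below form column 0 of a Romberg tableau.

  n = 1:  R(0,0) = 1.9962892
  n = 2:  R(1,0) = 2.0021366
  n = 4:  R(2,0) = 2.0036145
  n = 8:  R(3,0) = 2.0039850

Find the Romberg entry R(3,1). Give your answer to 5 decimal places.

Richardson extrapolation on the trapezoidal column (denominator 4−1=3):
R(3,1) = (4·2.0039850 − 2.0036145) / 3 = 2.0041085
(Column j=1 coincides with Simpson's rule on the same nodes.)

2.00411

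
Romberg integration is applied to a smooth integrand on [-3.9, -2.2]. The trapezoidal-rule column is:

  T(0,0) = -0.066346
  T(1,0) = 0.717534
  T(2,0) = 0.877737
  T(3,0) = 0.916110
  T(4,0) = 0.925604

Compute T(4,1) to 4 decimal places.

0.9288

T(4,1) = 0.925604 + (0.925604 − 0.916110)/3 = 0.928769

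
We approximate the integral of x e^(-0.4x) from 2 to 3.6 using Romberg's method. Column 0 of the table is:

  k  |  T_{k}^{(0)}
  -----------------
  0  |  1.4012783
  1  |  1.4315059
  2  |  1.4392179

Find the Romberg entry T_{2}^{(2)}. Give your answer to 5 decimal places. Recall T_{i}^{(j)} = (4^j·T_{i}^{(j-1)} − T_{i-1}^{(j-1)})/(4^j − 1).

Richardson extrapolation on the trapezoidal column (denominator 4−1=3):
T_{1}^{(1)} = (4·1.4315059 − 1.4012783) / 3 = 1.4415818
T_{2}^{(1)} = (4·1.4392179 − 1.4315059) / 3 = 1.4417886
T_{2}^{(2)} = (16·1.4417886 − 1.4415818) / 15 = 1.4418024

1.44180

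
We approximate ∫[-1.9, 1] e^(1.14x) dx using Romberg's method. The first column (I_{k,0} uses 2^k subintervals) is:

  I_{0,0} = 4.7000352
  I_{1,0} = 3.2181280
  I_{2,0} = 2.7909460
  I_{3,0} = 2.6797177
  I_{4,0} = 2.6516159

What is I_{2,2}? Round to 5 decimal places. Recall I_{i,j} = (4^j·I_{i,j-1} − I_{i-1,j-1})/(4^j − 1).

2.64351

I_{1,1} = 3.2181280 + (3.2181280 − 4.7000352)/3 = 2.7241589
I_{2,1} = 2.7909460 + (2.7909460 − 3.2181280)/3 = 2.6485520
I_{2,2} = 2.6485520 + (2.6485520 − 2.7241589)/15 = 2.6435115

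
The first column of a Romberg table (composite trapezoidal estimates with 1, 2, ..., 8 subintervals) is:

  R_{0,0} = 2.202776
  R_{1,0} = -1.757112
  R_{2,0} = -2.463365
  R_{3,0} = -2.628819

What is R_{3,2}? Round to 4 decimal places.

Richardson extrapolation on the trapezoidal column (denominator 4−1=3):
R_{2,1} = (4·(-2.463365) − (-1.757112)) / 3 = -2.698783
R_{3,1} = (4·(-2.628819) − (-2.463365)) / 3 = -2.683970
R_{3,2} = -2.683970 + (-2.683970 − (-2.698783))/15 = -2.682982
(Column j=1 coincides with Simpson's rule on the same nodes.)

-2.6830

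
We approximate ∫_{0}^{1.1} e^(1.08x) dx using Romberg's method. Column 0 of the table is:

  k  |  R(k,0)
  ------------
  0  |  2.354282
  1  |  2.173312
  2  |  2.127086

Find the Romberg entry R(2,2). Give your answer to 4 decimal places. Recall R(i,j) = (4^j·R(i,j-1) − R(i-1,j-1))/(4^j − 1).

2.1116

R(1,1) = 2.173312 + (2.173312 − 2.354282)/3 = 2.112989
R(2,1) = (4·2.127086 − 2.173312) / 3 = 2.111677
R(2,2) = (16·2.111677 − 2.112989) / 15 = 2.111590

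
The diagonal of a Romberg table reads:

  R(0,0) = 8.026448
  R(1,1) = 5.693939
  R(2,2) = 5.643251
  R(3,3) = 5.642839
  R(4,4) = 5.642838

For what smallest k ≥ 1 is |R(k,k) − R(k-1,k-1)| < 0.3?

|R(1,1) − R(0,0)| = 2.332509 ≥ 0.3
|R(2,2) − R(1,1)| = 0.050688 < 0.3

k = 2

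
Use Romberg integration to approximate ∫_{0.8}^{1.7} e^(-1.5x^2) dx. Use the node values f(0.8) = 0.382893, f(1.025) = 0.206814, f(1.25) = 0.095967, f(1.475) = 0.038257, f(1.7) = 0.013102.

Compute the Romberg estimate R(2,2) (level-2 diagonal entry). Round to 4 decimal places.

R(0,0) (trapezoid, 1 panel, h=0.9000): 0.178198
R(1,0) (trapezoid, 2 panels, h=0.4500): 0.132284
R(2,0) (trapezoid, 4 panels, h=0.2250): 0.121283
R(1,1) = 0.132284 + (0.132284 − 0.178198)/3 = 0.116979
R(2,1) = 0.121283 + (0.121283 − 0.132284)/3 = 0.117616
R(2,2) = 0.117616 + (0.117616 − 0.116979)/15 = 0.117658

0.1177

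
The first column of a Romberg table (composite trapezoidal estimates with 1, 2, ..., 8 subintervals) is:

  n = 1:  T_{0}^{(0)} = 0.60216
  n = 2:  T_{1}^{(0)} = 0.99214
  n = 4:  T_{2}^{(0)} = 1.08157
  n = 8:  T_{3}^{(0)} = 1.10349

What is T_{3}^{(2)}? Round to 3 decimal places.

1.111

T_{2}^{(1)} = 1.08157 + (1.08157 − 0.99214)/3 = 1.11138
T_{3}^{(1)} = (4·1.10349 − 1.08157) / 3 = 1.11080
T_{3}^{(2)} = 1.11080 + (1.11080 − 1.11138)/15 = 1.11076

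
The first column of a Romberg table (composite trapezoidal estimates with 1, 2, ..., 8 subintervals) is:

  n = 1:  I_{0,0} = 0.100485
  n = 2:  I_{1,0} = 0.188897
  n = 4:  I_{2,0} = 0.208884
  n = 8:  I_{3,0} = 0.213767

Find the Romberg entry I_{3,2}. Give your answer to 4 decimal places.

0.2154

Richardson extrapolation on the trapezoidal column (denominator 4−1=3):
I_{2,1} = 0.208884 + (0.208884 − 0.188897)/3 = 0.215546
I_{3,1} = (4·0.213767 − 0.208884) / 3 = 0.215395
I_{3,2} = (16·0.215395 − 0.215546) / 15 = 0.215385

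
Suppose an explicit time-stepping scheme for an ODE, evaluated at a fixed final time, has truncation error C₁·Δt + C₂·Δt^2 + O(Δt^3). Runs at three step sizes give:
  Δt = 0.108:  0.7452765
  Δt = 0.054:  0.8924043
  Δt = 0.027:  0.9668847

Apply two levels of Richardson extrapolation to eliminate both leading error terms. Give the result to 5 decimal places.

First eliminate the Δt term (factor 2^1 = 2):
  B₁ = (2·0.8924043 − 0.7452765)/1 = 1.0395321
  B₂ = (2·0.9668847 − 0.8924043)/1 = 1.0413651
Then eliminate the Δt^2 term (factor 2^2 = 4):
  (4·1.0413651 − 1.0395321)/3 = 1.0419761

1.04198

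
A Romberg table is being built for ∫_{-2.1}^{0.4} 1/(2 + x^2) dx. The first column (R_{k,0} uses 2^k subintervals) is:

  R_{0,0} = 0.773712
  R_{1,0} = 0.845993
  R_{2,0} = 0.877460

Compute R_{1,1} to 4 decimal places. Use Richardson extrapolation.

Richardson extrapolation on the trapezoidal column (denominator 4−1=3):
R_{1,1} = (4·0.845993 − 0.773712) / 3 = 0.870087

0.8701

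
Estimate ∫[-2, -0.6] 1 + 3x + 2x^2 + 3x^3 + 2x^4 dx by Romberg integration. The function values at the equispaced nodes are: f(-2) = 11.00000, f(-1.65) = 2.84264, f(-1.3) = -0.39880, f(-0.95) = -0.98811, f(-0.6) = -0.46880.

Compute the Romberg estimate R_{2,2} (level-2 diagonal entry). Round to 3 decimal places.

1.995

R_{0,0} (trapezoid, 1 panel, h=1.4000): 7.37184
R_{1,0} (trapezoid, 2 panels, h=0.7000): 3.40676
R_{2,0} (trapezoid, 4 panels, h=0.3500): 2.35247
R_{1,1} = 3.40676 + (3.40676 − 7.37184)/3 = 2.08507
R_{2,1} = 2.35247 + (2.35247 − 3.40676)/3 = 2.00104
R_{2,2} = 2.00104 + (2.00104 − 2.08507)/15 = 1.99544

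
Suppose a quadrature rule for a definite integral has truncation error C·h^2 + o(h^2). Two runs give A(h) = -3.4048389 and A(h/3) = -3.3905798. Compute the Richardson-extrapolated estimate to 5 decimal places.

-3.38880

Extrapolated value = (9·A(h/3) − A(h)) / (9 − 1)
= (9·(-3.3905798) − (-3.4048389)) / 8
= -27.1103793 / 8 = -3.3887974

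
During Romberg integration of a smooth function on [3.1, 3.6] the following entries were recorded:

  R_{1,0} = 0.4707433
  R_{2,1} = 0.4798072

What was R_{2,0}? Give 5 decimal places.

From R_{2,1} = (4·R_{2,0} − R_{1,0})/3, solve for R_{2,0}:
4·R_{2,0} = 3·0.4798072 + 0.4707433 = 1.9101649
R_{2,0} = 0.4775412

0.47754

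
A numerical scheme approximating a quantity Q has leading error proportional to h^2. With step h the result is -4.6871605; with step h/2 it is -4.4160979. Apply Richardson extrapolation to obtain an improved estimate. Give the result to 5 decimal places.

-4.32574

Extrapolated value = (4·A(h/2) − A(h)) / (4 − 1)
= (4·(-4.4160979) − (-4.6871605)) / 3
= -12.9772311 / 3 = -4.3257437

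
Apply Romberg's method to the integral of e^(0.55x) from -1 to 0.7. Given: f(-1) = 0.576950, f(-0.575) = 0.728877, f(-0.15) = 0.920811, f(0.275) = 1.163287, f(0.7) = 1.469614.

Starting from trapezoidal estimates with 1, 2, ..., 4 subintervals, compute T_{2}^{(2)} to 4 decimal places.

T_{0}^{(0)} (trapezoid, 1 panel, h=1.7000): 1.739579
T_{1}^{(0)} (trapezoid, 2 panels, h=0.8500): 1.652479
T_{2}^{(0)} (trapezoid, 4 panels, h=0.4250): 1.630409
T_{1}^{(1)} = 1.652479 + (1.652479 − 1.739579)/3 = 1.623446
T_{2}^{(1)} = 1.630409 + (1.630409 − 1.652479)/3 = 1.623052
T_{2}^{(2)} = 1.623052 + (1.623052 − 1.623446)/15 = 1.623026

1.6230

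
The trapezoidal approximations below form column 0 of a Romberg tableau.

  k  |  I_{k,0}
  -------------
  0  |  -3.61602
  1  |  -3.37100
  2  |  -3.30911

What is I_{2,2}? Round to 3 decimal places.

-3.288

Richardson extrapolation on the trapezoidal column (denominator 4−1=3):
I_{1,1} = -3.37100 + (-3.37100 − (-3.61602))/3 = -3.28933
I_{2,1} = -3.30911 + (-3.30911 − (-3.37100))/3 = -3.28848
I_{2,2} = -3.28848 + (-3.28848 − (-3.28933))/15 = -3.28842
(Column j=1 coincides with Simpson's rule on the same nodes.)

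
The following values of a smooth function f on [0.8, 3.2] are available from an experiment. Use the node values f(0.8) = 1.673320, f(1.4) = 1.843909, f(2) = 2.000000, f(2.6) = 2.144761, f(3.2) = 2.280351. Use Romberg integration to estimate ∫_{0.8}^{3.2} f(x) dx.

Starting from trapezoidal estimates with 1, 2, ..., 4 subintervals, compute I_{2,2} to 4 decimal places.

4.7817

I_{0,0} (trapezoid, 1 panel, h=2.4000): 4.744405
I_{1,0} (trapezoid, 2 panels, h=1.2000): 4.772203
I_{2,0} (trapezoid, 4 panels, h=0.6000): 4.779303
I_{1,1} = 4.772203 + (4.772203 − 4.744405)/3 = 4.781469
I_{2,1} = 4.779303 + (4.779303 − 4.772203)/3 = 4.781670
I_{2,2} = 4.781670 + (4.781670 − 4.781469)/15 = 4.781683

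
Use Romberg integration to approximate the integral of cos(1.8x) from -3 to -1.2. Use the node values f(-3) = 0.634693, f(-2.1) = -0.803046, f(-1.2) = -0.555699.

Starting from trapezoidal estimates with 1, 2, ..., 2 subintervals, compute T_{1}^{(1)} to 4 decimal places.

T_{0}^{(0)} (trapezoid, 1 panel, h=1.8000): 0.071095
T_{1}^{(0)} (trapezoid, 2 panels, h=0.9000): -0.687194
T_{1}^{(1)} = -0.687194 + (-0.687194 − 0.071095)/3 = -0.939957

-0.9400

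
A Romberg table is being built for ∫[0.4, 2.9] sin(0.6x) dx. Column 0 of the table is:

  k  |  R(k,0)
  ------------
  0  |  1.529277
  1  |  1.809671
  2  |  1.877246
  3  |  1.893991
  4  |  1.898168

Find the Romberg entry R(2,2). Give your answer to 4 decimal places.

1.8995

Richardson extrapolation on the trapezoidal column (denominator 4−1=3):
R(1,1) = 1.809671 + (1.809671 − 1.529277)/3 = 1.903136
R(2,1) = 1.877246 + (1.877246 − 1.809671)/3 = 1.899771
R(2,2) = 1.899771 + (1.899771 − 1.903136)/15 = 1.899547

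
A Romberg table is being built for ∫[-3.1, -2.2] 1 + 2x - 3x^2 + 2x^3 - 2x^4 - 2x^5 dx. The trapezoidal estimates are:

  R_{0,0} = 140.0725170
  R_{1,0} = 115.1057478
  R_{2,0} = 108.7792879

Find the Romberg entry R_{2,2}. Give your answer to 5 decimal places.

R_{1,1} = 115.1057478 + (115.1057478 − 140.0725170)/3 = 106.7834914
R_{2,1} = 108.7792879 + (108.7792879 − 115.1057478)/3 = 106.6704679
R_{2,2} = 106.6704679 + (106.6704679 − 106.7834914)/15 = 106.6629330

106.66293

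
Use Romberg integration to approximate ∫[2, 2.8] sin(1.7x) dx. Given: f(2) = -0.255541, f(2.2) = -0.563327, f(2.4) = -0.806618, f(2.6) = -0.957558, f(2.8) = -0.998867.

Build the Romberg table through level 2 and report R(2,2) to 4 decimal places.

R(0,0) (trapezoid, 1 panel, h=0.8000): -0.501763
R(1,0) (trapezoid, 2 panels, h=0.4000): -0.573529
R(2,0) (trapezoid, 4 panels, h=0.2000): -0.590941
R(1,1) = -0.573529 + (-0.573529 − (-0.501763))/3 = -0.597451
R(2,1) = -0.590941 + (-0.590941 − (-0.573529))/3 = -0.596745
R(2,2) = -0.596745 + (-0.596745 − (-0.597451))/15 = -0.596698

-0.5967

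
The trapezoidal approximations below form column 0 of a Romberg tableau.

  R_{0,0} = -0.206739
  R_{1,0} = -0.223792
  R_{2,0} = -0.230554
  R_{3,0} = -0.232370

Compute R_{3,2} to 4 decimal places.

Richardson extrapolation on the trapezoidal column (denominator 4−1=3):
R_{2,1} = (4·(-0.230554) − (-0.223792)) / 3 = -0.232808
R_{3,1} = (4·(-0.232370) − (-0.230554)) / 3 = -0.232975
R_{3,2} = -0.232975 + (-0.232975 − (-0.232808))/15 = -0.232986

-0.2330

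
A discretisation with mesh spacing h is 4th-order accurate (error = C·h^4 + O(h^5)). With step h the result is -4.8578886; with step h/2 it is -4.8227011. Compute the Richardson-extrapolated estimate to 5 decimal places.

-4.82036

The leading error scales as h^4; refining by a factor of 2 reduces it by 2^4 = 16.
Extrapolated value = (16·A(h/2) − A(h)) / (16 − 1)
= (16·(-4.8227011) − (-4.8578886)) / 15
= -72.3053290 / 15 = -4.8203553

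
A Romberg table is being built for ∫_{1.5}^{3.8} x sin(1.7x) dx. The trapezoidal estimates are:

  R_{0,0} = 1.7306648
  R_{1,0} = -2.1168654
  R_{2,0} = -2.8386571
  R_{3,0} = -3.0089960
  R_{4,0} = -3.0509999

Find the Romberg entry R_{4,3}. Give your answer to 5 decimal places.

-3.06495

Richardson extrapolation on the trapezoidal column (denominator 4−1=3):
R_{2,1} = (4·(-2.8386571) − (-2.1168654)) / 3 = -3.0792543
R_{3,1} = -3.0089960 + (-3.0089960 − (-2.8386571))/3 = -3.0657756
R_{4,1} = -3.0509999 + (-3.0509999 − (-3.0089960))/3 = -3.0650012
R_{3,2} = -3.0657756 + (-3.0657756 − (-3.0792543))/15 = -3.0648770
R_{4,2} = -3.0650012 + (-3.0650012 − (-3.0657756))/15 = -3.0649496
R_{4,3} = (64·(-3.0649496) − (-3.0648770)) / 63 = -3.0649508
(Column j=1 coincides with Simpson's rule on the same nodes.)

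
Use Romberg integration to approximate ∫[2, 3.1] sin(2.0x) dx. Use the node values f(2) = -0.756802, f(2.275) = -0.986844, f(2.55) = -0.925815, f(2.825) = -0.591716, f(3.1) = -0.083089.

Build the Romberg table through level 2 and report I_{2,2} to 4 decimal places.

I_{0,0} (trapezoid, 1 panel, h=1.1000): -0.461940
I_{1,0} (trapezoid, 2 panels, h=0.5500): -0.740168
I_{2,0} (trapezoid, 4 panels, h=0.2750): -0.804188
I_{1,1} = -0.740168 + (-0.740168 − (-0.461940))/3 = -0.832911
I_{2,1} = -0.804188 + (-0.804188 − (-0.740168))/3 = -0.825528
I_{2,2} = -0.825528 + (-0.825528 − (-0.832911))/15 = -0.825036

-0.8250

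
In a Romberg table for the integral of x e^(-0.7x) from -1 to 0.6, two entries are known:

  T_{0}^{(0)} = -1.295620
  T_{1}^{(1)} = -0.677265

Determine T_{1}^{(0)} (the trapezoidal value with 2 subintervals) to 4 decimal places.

From T_{1}^{(1)} = (4·T_{1}^{(0)} − T_{0}^{(0)})/3, solve for T_{1}^{(0)}:
4·T_{1}^{(0)} = 3·(-0.677265) + (-1.295620) = -3.327415
T_{1}^{(0)} = -0.831854

-0.8319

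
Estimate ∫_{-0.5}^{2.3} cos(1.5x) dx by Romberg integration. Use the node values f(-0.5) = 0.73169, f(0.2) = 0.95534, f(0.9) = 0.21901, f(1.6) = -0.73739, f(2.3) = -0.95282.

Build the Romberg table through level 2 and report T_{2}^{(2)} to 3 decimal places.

T_{0}^{(0)} (trapezoid, 1 panel, h=2.8000): -0.30958
T_{1}^{(0)} (trapezoid, 2 panels, h=1.4000): 0.15182
T_{2}^{(0)} (trapezoid, 4 panels, h=0.7000): 0.22848
T_{1}^{(1)} = 0.15182 + (0.15182 − (-0.30958))/3 = 0.30562
T_{2}^{(1)} = 0.22848 + (0.22848 − 0.15182)/3 = 0.25403
T_{2}^{(2)} = 0.25403 + (0.25403 − 0.30562)/15 = 0.25059

0.251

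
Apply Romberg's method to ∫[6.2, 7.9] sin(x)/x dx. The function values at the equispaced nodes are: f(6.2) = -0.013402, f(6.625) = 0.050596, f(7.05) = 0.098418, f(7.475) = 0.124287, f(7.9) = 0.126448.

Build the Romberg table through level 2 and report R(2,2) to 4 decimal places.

0.1430

R(0,0) (trapezoid, 1 panel, h=1.7000): 0.096089
R(1,0) (trapezoid, 2 panels, h=0.8500): 0.131700
R(2,0) (trapezoid, 4 panels, h=0.4250): 0.140175
R(1,1) = 0.131700 + (0.131700 − 0.096089)/3 = 0.143570
R(2,1) = 0.140175 + (0.140175 − 0.131700)/3 = 0.143000
R(2,2) = 0.143000 + (0.143000 − 0.143570)/15 = 0.142962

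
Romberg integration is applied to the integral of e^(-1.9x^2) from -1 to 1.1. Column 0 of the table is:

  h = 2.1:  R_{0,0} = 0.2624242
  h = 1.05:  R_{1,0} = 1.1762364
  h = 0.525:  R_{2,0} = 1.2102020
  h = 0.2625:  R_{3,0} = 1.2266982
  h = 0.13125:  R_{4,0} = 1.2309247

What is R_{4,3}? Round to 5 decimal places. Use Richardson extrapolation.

1.23233

Richardson extrapolation on the trapezoidal column (denominator 4−1=3):
R_{2,1} = (4·1.2102020 − 1.1762364) / 3 = 1.2215239
R_{3,1} = 1.2266982 + (1.2266982 − 1.2102020)/3 = 1.2321969
R_{4,1} = 1.2309247 + (1.2309247 − 1.2266982)/3 = 1.2323335
R_{3,2} = 1.2321969 + (1.2321969 − 1.2215239)/15 = 1.2329084
R_{4,2} = (16·1.2323335 − 1.2321969) / 15 = 1.2323426
R_{4,3} = 1.2323426 + (1.2323426 − 1.2329084)/63 = 1.2323336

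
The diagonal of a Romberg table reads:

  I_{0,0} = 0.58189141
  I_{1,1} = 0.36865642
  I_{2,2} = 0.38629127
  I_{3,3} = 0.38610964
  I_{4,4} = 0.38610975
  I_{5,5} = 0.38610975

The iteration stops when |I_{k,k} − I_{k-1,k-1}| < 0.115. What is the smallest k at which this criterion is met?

k = 2

|I_{1,1} − I_{0,0}| = 0.21323499 ≥ 0.115
|I_{2,2} − I_{1,1}| = 0.01763485 < 0.115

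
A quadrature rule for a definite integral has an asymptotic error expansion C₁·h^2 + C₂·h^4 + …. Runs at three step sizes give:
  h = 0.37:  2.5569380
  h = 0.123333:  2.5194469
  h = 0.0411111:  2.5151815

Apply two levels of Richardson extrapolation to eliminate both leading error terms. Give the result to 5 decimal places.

2.51465

First eliminate the h^2 term (factor 3^2 = 9):
  B₁ = (9·2.5194469 − 2.5569380)/8 = 2.5147605
  B₂ = (9·2.5151815 − 2.5194469)/8 = 2.5146483
Then eliminate the h^4 term (factor 3^4 = 81):
  (81·2.5146483 − 2.5147605)/80 = 2.5146469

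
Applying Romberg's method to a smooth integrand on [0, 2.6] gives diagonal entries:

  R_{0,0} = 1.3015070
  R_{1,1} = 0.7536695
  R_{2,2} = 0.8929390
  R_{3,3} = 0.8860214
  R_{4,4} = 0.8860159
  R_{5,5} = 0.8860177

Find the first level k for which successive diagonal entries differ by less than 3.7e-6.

k = 5

|R_{1,1} − R_{0,0}| = 0.5478375 ≥ 3.7e-6
|R_{2,2} − R_{1,1}| = 0.1392695 ≥ 3.7e-6
|R_{3,3} − R_{2,2}| = 0.0069176 ≥ 3.7e-6
|R_{4,4} − R_{3,3}| = 0.0000055 ≥ 3.7e-6
|R_{5,5} − R_{4,4}| = 0.0000018 < 3.7e-6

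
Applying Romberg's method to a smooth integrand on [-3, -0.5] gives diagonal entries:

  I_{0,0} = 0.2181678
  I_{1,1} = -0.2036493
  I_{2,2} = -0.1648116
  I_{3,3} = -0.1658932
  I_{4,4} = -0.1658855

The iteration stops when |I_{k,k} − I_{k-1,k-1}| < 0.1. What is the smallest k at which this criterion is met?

|I_{1,1} − I_{0,0}| = 0.4218171 ≥ 0.1
|I_{2,2} − I_{1,1}| = 0.0388377 < 0.1

k = 2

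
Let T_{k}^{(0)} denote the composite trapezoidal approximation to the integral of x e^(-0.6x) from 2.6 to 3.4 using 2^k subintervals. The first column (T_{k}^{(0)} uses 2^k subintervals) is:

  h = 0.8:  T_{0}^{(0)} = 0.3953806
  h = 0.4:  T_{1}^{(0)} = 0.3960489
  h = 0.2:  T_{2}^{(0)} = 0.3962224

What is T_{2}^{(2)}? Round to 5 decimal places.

T_{1}^{(1)} = 0.3960489 + (0.3960489 − 0.3953806)/3 = 0.3962717
T_{2}^{(1)} = (4·0.3962224 − 0.3960489) / 3 = 0.3962802
T_{2}^{(2)} = 0.3962802 + (0.3962802 − 0.3962717)/15 = 0.3962808

0.39628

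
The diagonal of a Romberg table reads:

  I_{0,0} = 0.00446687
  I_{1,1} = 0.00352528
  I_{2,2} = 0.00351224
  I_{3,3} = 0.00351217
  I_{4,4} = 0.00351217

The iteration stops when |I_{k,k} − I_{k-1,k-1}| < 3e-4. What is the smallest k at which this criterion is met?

|I_{1,1} − I_{0,0}| = 0.00094159 ≥ 3e-4
|I_{2,2} − I_{1,1}| = 0.00001304 < 3e-4

k = 2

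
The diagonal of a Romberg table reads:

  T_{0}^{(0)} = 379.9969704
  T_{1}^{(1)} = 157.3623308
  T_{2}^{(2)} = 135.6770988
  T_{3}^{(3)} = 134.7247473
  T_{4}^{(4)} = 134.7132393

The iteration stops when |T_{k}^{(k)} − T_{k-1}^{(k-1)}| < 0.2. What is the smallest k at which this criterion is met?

|T_{1}^{(1)} − T_{0}^{(0)}| = 222.6346396 ≥ 0.2
|T_{2}^{(2)} − T_{1}^{(1)}| = 21.6852320 ≥ 0.2
|T_{3}^{(3)} − T_{2}^{(2)}| = 0.9523515 ≥ 0.2
|T_{4}^{(4)} − T_{3}^{(3)}| = 0.0115080 < 0.2

k = 4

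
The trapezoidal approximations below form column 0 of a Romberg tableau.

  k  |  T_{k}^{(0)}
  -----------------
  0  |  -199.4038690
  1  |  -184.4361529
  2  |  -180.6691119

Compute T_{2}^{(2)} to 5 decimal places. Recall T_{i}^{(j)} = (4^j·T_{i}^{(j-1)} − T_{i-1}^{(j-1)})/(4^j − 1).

-179.41120

T_{1}^{(1)} = -184.4361529 + (-184.4361529 − (-199.4038690))/3 = -179.4469142
T_{2}^{(1)} = (4·(-180.6691119) − (-184.4361529)) / 3 = -179.4134316
T_{2}^{(2)} = (16·(-179.4134316) − (-179.4469142)) / 15 = -179.4111994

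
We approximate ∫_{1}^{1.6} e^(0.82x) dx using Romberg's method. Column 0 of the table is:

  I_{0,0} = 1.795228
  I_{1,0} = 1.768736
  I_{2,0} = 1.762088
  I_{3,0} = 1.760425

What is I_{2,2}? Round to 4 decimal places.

Richardson extrapolation on the trapezoidal column (denominator 4−1=3):
I_{1,1} = (4·1.768736 − 1.795228) / 3 = 1.759905
I_{2,1} = (4·1.762088 − 1.768736) / 3 = 1.759872
I_{2,2} = 1.759872 + (1.759872 − 1.759905)/15 = 1.759870

1.7599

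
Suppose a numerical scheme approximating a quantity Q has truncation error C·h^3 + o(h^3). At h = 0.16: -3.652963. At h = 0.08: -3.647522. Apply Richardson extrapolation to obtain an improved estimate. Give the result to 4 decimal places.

-3.6467

Extrapolated value = (8·A(h/2) − A(h)) / (8 − 1)
= (8·(-3.647522) − (-3.652963)) / 7
= -25.527213 / 7 = -3.646745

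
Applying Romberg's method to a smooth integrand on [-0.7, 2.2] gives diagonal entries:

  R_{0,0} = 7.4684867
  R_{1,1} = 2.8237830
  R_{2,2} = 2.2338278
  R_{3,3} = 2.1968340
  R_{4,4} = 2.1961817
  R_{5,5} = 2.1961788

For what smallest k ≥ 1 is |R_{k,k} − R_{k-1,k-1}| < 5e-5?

|R_{1,1} − R_{0,0}| = 4.6447037 ≥ 5e-5
|R_{2,2} − R_{1,1}| = 0.5899552 ≥ 5e-5
|R_{3,3} − R_{2,2}| = 0.0369938 ≥ 5e-5
|R_{4,4} − R_{3,3}| = 0.0006523 ≥ 5e-5
|R_{5,5} − R_{4,4}| = 0.0000029 < 5e-5

k = 5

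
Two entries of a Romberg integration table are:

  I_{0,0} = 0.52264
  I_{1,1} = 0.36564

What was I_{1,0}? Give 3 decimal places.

From I_{1,1} = (4·I_{1,0} − I_{0,0})/3, solve for I_{1,0}:
4·I_{1,0} = 3·0.36564 + 0.52264 = 1.61956
I_{1,0} = 0.40489

0.405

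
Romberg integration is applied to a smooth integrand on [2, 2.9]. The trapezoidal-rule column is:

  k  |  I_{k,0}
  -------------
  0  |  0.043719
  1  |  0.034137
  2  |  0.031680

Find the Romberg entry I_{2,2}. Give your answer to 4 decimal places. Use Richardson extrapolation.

I_{1,1} = 0.034137 + (0.034137 − 0.043719)/3 = 0.030943
I_{2,1} = (4·0.031680 − 0.034137) / 3 = 0.030861
I_{2,2} = 0.030861 + (0.030861 − 0.030943)/15 = 0.030856

0.0309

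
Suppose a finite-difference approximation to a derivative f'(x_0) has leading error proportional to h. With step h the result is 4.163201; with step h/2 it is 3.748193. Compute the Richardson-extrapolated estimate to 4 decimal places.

3.3332

Extrapolated value = (2·A(h/2) − A(h)) / (2 − 1)
= (2·3.748193 − 4.163201) / 1
= 3.333185 / 1 = 3.333185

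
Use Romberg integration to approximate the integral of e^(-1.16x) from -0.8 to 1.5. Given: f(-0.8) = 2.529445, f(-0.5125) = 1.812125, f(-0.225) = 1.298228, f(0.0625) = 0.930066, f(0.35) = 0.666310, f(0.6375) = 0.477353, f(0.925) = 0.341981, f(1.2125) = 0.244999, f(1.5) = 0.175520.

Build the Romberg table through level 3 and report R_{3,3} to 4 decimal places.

R_{0,0} (trapezoid, 1 panel, h=2.3000): 3.110710
R_{1,0} (trapezoid, 2 panels, h=1.1500): 2.321611
R_{2,0} (trapezoid, 4 panels, h=0.5750): 2.103926
R_{3,0} (trapezoid, 8 panels, h=0.2875): 2.048019
R_{1,1} = 2.321611 + (2.321611 − 3.110710)/3 = 2.058578
R_{2,1} = 2.103926 + (2.103926 − 2.321611)/3 = 2.031364
R_{3,1} = 2.048019 + (2.048019 − 2.103926)/3 = 2.029383
R_{2,2} = 2.031364 + (2.031364 − 2.058578)/15 = 2.029550
R_{3,2} = 2.029383 + (2.029383 − 2.031364)/15 = 2.029251
R_{3,3} = 2.029251 + (2.029251 − 2.029550)/63 = 2.029246

2.0292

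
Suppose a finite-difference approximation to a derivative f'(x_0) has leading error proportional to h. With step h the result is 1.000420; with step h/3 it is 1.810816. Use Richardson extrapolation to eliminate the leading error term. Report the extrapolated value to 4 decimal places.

2.2160

Extrapolated value = (3·A(h/3) − A(h)) / (3 − 1)
= (3·1.810816 − 1.000420) / 2
= 4.432028 / 2 = 2.216014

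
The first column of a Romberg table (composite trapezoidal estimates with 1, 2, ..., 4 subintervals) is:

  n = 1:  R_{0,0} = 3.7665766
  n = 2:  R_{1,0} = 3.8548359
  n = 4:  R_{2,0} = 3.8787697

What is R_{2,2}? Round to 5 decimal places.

3.88691

Richardson extrapolation on the trapezoidal column (denominator 4−1=3):
R_{1,1} = 3.8548359 + (3.8548359 − 3.7665766)/3 = 3.8842557
R_{2,1} = 3.8787697 + (3.8787697 − 3.8548359)/3 = 3.8867476
R_{2,2} = 3.8867476 + (3.8867476 − 3.8842557)/15 = 3.8869137
(Column j=1 coincides with Simpson's rule on the same nodes.)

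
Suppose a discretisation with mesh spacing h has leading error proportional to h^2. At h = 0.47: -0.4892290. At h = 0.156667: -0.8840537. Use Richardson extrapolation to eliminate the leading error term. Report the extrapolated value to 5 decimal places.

-0.93341

The leading error scales as h^2; refining by a factor of 3 reduces it by 3^2 = 9.
Extrapolated value = (9·A(h/3) − A(h)) / (9 − 1)
= (9·(-0.8840537) − (-0.4892290)) / 8
= -7.4672543 / 8 = -0.9334068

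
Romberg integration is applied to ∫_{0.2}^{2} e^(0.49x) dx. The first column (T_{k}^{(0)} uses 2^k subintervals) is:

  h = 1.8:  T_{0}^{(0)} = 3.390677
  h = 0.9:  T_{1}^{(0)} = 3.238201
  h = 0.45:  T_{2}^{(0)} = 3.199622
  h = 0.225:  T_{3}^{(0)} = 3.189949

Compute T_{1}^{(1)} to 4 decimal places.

T_{1}^{(1)} = (4·3.238201 − 3.390677) / 3 = 3.187376
(Column j=1 coincides with Simpson's rule on the same nodes.)

3.1874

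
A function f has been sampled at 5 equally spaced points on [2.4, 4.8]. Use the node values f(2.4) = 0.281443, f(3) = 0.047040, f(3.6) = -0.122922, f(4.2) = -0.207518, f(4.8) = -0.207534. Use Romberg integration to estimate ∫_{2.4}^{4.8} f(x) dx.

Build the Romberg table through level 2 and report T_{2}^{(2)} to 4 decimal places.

T_{0}^{(0)} (trapezoid, 1 panel, h=2.4000): 0.088691
T_{1}^{(0)} (trapezoid, 2 panels, h=1.2000): -0.103161
T_{2}^{(0)} (trapezoid, 4 panels, h=0.6000): -0.147867
T_{1}^{(1)} = -0.103161 + (-0.103161 − 0.088691)/3 = -0.167112
T_{2}^{(1)} = -0.147867 + (-0.147867 − (-0.103161))/3 = -0.162769
T_{2}^{(2)} = -0.162769 + (-0.162769 − (-0.167112))/15 = -0.162479

-0.1625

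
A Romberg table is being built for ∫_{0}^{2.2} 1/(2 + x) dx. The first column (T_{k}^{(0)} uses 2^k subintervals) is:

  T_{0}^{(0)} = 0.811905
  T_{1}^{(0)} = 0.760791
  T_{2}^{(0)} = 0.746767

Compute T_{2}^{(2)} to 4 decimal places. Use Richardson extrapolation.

0.7420

Richardson extrapolation on the trapezoidal column (denominator 4−1=3):
T_{1}^{(1)} = 0.760791 + (0.760791 − 0.811905)/3 = 0.743753
T_{2}^{(1)} = 0.746767 + (0.746767 − 0.760791)/3 = 0.742092
T_{2}^{(2)} = (16·0.742092 − 0.743753) / 15 = 0.741981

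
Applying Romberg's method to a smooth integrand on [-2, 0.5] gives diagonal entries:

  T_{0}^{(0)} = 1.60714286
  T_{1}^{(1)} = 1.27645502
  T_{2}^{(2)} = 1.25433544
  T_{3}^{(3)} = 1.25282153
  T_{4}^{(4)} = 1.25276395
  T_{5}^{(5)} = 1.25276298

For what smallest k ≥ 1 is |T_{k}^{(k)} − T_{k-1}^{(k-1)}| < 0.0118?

k = 3

|T_{1}^{(1)} − T_{0}^{(0)}| = 0.33068784 ≥ 0.0118
|T_{2}^{(2)} − T_{1}^{(1)}| = 0.02211958 ≥ 0.0118
|T_{3}^{(3)} − T_{2}^{(2)}| = 0.00151391 < 0.0118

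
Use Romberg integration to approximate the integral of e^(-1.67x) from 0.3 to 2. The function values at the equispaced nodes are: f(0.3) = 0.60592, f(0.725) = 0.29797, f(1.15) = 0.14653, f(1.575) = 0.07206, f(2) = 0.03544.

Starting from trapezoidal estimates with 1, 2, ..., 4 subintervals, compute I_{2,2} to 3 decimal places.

I_{0,0} (trapezoid, 1 panel, h=1.7000): 0.54516
I_{1,0} (trapezoid, 2 panels, h=0.8500): 0.39713
I_{2,0} (trapezoid, 4 panels, h=0.4250): 0.35583
I_{1,1} = 0.39713 + (0.39713 − 0.54516)/3 = 0.34779
I_{2,1} = 0.35583 + (0.35583 − 0.39713)/3 = 0.34206
I_{2,2} = 0.34206 + (0.34206 − 0.34779)/15 = 0.34168

0.342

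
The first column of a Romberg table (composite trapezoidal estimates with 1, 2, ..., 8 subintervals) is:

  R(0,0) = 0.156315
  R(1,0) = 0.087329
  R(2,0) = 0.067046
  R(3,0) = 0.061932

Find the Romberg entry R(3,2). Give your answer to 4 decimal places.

Richardson extrapolation on the trapezoidal column (denominator 4−1=3):
R(2,1) = 0.067046 + (0.067046 − 0.087329)/3 = 0.060285
R(3,1) = 0.061932 + (0.061932 − 0.067046)/3 = 0.060227
R(3,2) = (16·0.060227 − 0.060285) / 15 = 0.060223

0.0602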